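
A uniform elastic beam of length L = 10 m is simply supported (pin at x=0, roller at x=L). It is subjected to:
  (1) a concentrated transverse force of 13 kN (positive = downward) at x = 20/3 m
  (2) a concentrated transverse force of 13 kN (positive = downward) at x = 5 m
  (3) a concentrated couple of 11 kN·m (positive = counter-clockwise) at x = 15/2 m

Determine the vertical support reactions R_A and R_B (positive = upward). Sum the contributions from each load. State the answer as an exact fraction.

R_A = 179/15 kN, R_B = 211/15 kN

Load 1 — point force P=13 kN at a=20/3 m (b=L-a=10/3):
  R_A = Pb/L = 13·(10/3)/10 = 13/3 kN
  R_B = Pa/L = 13·(20/3)/10 = 26/3 kN
Load 2 — point force P=13 kN at a=5 m (b=L-a=5):
  R_A = Pb/L = 13·5/10 = 13/2 kN
  R_B = Pa/L = 13·5/10 = 13/2 kN
Load 3 — applied couple M₀=11 kN·m at a=15/2 m (b=L-a=5/2):
  R_A = M₀/L = 11/10 kN
  R_B = -M₀/L = -11/10 kN
Superposition: R_A = 179/15 kN, R_B = 211/15 kN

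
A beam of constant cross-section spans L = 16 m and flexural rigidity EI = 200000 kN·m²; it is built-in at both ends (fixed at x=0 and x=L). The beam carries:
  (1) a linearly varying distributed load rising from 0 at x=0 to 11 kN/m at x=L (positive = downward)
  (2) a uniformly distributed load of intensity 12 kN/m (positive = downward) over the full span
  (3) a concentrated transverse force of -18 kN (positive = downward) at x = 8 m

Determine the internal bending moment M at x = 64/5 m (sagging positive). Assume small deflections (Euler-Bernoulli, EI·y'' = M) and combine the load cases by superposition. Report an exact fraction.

M(64/5) = 268/375 kN·m

Load 1 — triangular load w₀=11 kN/m (0→w₀ over full span):
  M_1 = 3w₀Lx/20 - w₀L²/30 - w₀x³/(6L) = 3·11·16·(64/5)/20 - 11·16²/30 - 11·(64/5)³/(6·16) = 1408/375 kN·m
Load 2 — uniform load w=12 kN/m over full span:
  M_2 = wLx/2 - wL²/12 - wx²/2 = 12·16·(64/5)/2 - 12·16²/12 - 12·(64/5)²/2 = -256/25 kN·m
Load 3 — point force P=-18 kN at a=8 m (b=L-a=8):
  M_3 = Pa²(a+3b)(L-x)/L³ - Pa²b/L²  [x>a] = (-18)·8²·(8+3·8)·(16-(64/5))/16³ - (-18)·8²·8/16² = 36/5 kN·m
Superposition: M = Σ M_i = 268/375 kN·m ≈ 0.714667 kN·m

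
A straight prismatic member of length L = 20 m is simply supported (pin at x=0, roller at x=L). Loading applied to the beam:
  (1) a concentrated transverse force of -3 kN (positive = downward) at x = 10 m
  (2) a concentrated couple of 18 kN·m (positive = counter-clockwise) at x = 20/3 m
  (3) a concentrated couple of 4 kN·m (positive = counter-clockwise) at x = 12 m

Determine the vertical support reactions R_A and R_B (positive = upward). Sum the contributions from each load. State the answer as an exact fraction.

Load 1 — point force P=-3 kN at a=10 m (b=L-a=10):
  R_A = Pb/L = (-3)·10/20 = -3/2 kN
  R_B = Pa/L = (-3)·10/20 = -3/2 kN
Load 2 — applied couple M₀=18 kN·m at a=20/3 m (b=L-a=40/3):
  R_A = M₀/L = 18/20 = 9/10 kN
  R_B = -M₀/L = -18/20 = -9/10 kN
Load 3 — applied couple M₀=4 kN·m at a=12 m (b=L-a=8):
  R_A = M₀/L = 4/20 = 1/5 kN
  R_B = -M₀/L = -4/20 = -1/5 kN
Superposition: R_A = -2/5 kN, R_B = -13/5 kN

R_A = -2/5 kN, R_B = -13/5 kN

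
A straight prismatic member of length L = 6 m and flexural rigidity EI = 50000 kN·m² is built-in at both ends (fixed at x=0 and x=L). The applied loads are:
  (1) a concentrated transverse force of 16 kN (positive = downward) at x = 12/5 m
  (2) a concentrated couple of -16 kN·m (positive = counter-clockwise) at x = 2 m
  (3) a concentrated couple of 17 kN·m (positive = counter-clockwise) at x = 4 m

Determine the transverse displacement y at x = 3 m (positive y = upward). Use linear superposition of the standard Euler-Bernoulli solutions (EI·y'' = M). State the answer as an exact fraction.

Load 1 — point force P=16 kN at a=12/5 m (b=L-a=18/5):
  y_1 = -Pa²(L-x)²(3bL-(3b+a)(L-x))/(6L³EI)  [x>a] = -16·(12/5)²·(6-3)²·(3·(18/5)·6-(3·(18/5)+(12/5))·(6-3))/(6·6³·50000) = -126/390625 m
Load 2 — applied couple M₀=-16 kN·m at a=2 m (b=L-a=4):
  y_2 = (R_Ax³/6 - M_Ax²/2 - M₀(x-a)²/2)/EI  [x>a] with R_A=-32/9, M_A=0 = ((-32/9)·3³/6 - 0·3²/2 - (-16)·(3-2)²/2)/50000 = -1/6250 m
Load 3 — applied couple M₀=17 kN·m at a=4 m (b=L-a=2):
  y_3 = (R_Ax³/6 - M_Ax²/2)/EI  [x≤a] with R_A=34/9, M_A=17/3 = ((34/9)·3³/6 - (17/3)·3²/2)/50000 = -17/100000 m
Superposition: y = Σ y_i = -8157/12500000 m ≈ -0.000653 m

y(3) = -8157/12500000 m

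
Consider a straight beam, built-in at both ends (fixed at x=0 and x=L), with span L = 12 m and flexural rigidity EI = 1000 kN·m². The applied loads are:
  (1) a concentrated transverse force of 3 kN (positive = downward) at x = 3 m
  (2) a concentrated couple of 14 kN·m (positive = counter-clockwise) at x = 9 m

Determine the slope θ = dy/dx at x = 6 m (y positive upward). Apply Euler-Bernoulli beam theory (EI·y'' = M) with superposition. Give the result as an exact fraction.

θ(6) = -3/3200 rad

Load 1 — point force P=3 kN at a=3 m (b=L-a=9):
  θ_1 = Pa²(L-x)(2bL-(3b+a)(L-x))/(2L³EI)  [x>a] = 3·3²·(12-6)·(2·9·12-(3·9+3)·(12-6))/(2·12³·1000) = 27/16000 rad
Load 2 — applied couple M₀=14 kN·m at a=9 m (b=L-a=3):
  θ_2 = (R_Ax²/2 - M_Ax)/EI  [x≤a] with R_A=21/16, M_A=35/8 = ((21/16)·6²/2 - (35/8)·6)/1000 = -21/8000 rad
Superposition: θ = Σ θ_i = -3/3200 rad ≈ -0.000937 rad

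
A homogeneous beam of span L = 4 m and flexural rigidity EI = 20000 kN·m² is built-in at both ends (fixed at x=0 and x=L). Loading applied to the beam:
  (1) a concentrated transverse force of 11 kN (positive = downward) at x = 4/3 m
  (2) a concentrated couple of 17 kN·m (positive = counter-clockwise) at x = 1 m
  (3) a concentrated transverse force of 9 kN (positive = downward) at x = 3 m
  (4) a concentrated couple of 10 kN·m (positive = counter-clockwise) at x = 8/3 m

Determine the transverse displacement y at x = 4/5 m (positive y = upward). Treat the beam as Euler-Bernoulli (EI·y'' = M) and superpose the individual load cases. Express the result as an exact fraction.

y(4/5) = -5897/101250000 m

Load 1 — point force P=11 kN at a=4/3 m (b=L-a=8/3):
  y_1 = -Pb²x²(3aL-(3a+b)x)/(6L³EI)  [x≤a] = -11·(8/3)²·(4/5)²·(3·(4/3)·4-(3·(4/3)+(8/3))·(4/5))/(6·4³·20000) = -88/1265625 m
Load 2 — applied couple M₀=17 kN·m at a=1 m (b=L-a=3):
  y_2 = (R_Ax³/6 - M_Ax²/2)/EI  [x≤a] with R_A=153/32, M_A=-51/16 = ((153/32)·(4/5)³/6 - (-51/16)·(4/5)²/2)/20000 = 357/5000000 m
Load 3 — point force P=9 kN at a=3 m (b=L-a=1):
  y_3 = -Pb²x²(3aL-(3a+b)x)/(6L³EI)  [x≤a] = -9·1²·(4/5)²·(3·3·4-(3·3+1)·(4/5))/(6·4³·20000) = -21/1000000 m
Load 4 — applied couple M₀=10 kN·m at a=8/3 m (b=L-a=4/3):
  y_4 = (R_Ax³/6 - M_Ax²/2)/EI  [x≤a] with R_A=10/3, M_A=10/3 = ((10/3)·(4/5)³/6 - (10/3)·(4/5)²/2)/20000 = -11/281250 m
Superposition: y = Σ y_i = -5897/101250000 m ≈ -0.000058 m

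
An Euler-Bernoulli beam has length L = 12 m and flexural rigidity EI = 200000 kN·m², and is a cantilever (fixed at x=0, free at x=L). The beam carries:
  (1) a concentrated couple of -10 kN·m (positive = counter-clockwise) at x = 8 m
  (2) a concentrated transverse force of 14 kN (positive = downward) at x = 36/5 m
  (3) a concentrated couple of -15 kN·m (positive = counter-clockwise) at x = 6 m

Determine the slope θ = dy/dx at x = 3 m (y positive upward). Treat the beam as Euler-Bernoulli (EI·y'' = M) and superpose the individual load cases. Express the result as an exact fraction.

Load 1 — applied couple M₀=-10 kN·m at a=8 m (b=L-a=4):
  θ_1 = M₀x/EI  [x≤a] = (-10)·3/200000 = -3/20000 rad
Load 2 — point force P=14 kN at a=36/5 m (b=L-a=24/5):
  θ_2 = -Px(2a-x)/(2EI)  [x≤a] = -14·3·(2·(36/5)-3)/(2·200000) = -1197/1000000 rad
Load 3 — applied couple M₀=-15 kN·m at a=6 m (b=L-a=6):
  θ_3 = M₀x/EI  [x≤a] = (-15)·3/200000 = -9/40000 rad
Superposition: θ = Σ θ_i = -393/250000 rad ≈ -0.001572 rad

θ(3) = -393/250000 rad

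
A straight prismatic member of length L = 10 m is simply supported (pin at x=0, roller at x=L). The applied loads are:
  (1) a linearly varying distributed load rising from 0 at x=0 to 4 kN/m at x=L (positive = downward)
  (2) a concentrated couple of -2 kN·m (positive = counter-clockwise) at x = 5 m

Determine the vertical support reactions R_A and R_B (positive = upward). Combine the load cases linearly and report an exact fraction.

Load 1 — triangular load w₀=4 kN/m (0→w₀ over full span):
  R_A = w₀L/6 = 4·10/6 = 20/3 kN
  R_B = w₀L/3 = 4·10/3 = 40/3 kN
Load 2 — applied couple M₀=-2 kN·m at a=5 m (b=L-a=5):
  R_A = M₀/L = (-2)/10 = -1/5 kN
  R_B = -M₀/L = -(-2)/10 = 1/5 kN
Superposition: R_A = 97/15 kN, R_B = 203/15 kN

R_A = 97/15 kN, R_B = 203/15 kN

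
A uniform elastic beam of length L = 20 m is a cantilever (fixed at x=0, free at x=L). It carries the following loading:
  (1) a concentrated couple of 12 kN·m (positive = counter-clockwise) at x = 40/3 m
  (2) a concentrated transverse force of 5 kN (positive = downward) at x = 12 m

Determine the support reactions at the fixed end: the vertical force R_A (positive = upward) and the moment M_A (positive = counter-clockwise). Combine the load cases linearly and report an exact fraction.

R_A = 5 kN, M_A = 48 kN·m

Load 1 — applied couple M₀=12 kN·m at a=40/3 m (b=L-a=20/3):
  R_A = 0 kN
  M_A = -M₀ = -12 kN·m
Load 2 — point force P=5 kN at a=12 m (b=L-a=8):
  R_A = P = 5 kN
  M_A = Pa = 5·12 = 60 kN·m
Superposition: R_A = 5 kN, M_A = 48 kN·m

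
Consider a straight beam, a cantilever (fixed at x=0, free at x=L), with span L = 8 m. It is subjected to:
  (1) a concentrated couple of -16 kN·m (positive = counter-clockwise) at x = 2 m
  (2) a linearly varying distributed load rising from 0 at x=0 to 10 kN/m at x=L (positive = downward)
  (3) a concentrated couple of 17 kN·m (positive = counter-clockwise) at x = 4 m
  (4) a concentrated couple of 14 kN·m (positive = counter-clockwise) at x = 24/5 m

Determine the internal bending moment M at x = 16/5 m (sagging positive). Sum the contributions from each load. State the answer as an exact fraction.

Load 1 — applied couple M₀=-16 kN·m at a=2 m (b=L-a=6):
  M_1 = 0  [x>a] = 0 kN·m
Load 2 — triangular load w₀=10 kN/m (0→w₀ over full span):
  M_2 = w₀Lx/2 - w₀L²/3 - w₀x³/(6L) = 10·8·(16/5)/2 - 10·8²/3 - 10·(16/5)³/(6·8) = -2304/25 kN·m
Load 3 — applied couple M₀=17 kN·m at a=4 m (b=L-a=4):
  M_3 = M₀  [x≤a] = 17 = 17 kN·m
Load 4 — applied couple M₀=14 kN·m at a=24/5 m (b=L-a=16/5):
  M_4 = M₀  [x≤a] = 14 = 14 kN·m
Superposition: M = Σ M_i = -1529/25 kN·m ≈ -61.160000 kN·m

M(16/5) = -1529/25 kN·m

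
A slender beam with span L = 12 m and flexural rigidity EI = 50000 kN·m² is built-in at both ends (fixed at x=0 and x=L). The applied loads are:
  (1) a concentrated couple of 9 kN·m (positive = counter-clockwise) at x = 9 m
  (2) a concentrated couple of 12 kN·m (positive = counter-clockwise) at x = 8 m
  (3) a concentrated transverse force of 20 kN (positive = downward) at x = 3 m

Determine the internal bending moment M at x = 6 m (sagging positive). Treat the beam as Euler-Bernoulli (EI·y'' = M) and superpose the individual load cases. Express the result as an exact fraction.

M(6) = 55/4 kN·m

Load 1 — applied couple M₀=9 kN·m at a=9 m (b=L-a=3):
  M_1 = R_Ax - M_A  [x≤a] with R_A=27/32, M_A=45/16 = (27/32)·6 - (45/16) = 9/4 kN·m
Load 2 — applied couple M₀=12 kN·m at a=8 m (b=L-a=4):
  M_2 = R_Ax - M_A  [x≤a] with R_A=4/3, M_A=4 = (4/3)·6 - 4 = 4 kN·m
Load 3 — point force P=20 kN at a=3 m (b=L-a=9):
  M_3 = Pa²(a+3b)(L-x)/L³ - Pa²b/L²  [x>a] = 20·3²·(3+3·9)·(12-6)/12³ - 20·3²·9/12² = 15/2 kN·m
Superposition: M = Σ M_i = 55/4 kN·m ≈ 13.750000 kN·m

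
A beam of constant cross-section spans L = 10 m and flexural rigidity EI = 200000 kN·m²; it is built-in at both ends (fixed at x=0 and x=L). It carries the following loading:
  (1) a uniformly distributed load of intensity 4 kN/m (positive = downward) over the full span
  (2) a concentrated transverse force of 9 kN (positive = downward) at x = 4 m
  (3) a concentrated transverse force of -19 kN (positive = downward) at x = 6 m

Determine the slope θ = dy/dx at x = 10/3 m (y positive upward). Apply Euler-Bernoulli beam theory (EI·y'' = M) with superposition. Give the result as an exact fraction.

θ(10/3) = -2399/40500000 rad

Load 1 — uniform load w=4 kN/m over full span:
  θ_1 = -wx(L-x)(L-2x)/(12EI) = -4·(10/3)·(10-(10/3))·(10-2·(10/3))/(12·200000) = -1/8100 rad
Load 2 — point force P=9 kN at a=4 m (b=L-a=6):
  θ_2 = -Pb²x(2aL-(3a+b)x)/(2L³EI)  [x≤a] = -9·6²·(10/3)·(2·4·10-(3·4+6)·(10/3))/(2·10³·200000) = -27/500000 rad
Load 3 — point force P=-19 kN at a=6 m (b=L-a=4):
  θ_3 = -Pb²x(2aL-(3a+b)x)/(2L³EI)  [x≤a] = -(-19)·4²·(10/3)·(2·6·10-(3·6+4)·(10/3))/(2·10³·200000) = 133/1125000 rad
Superposition: θ = Σ θ_i = -2399/40500000 rad ≈ -0.000059 rad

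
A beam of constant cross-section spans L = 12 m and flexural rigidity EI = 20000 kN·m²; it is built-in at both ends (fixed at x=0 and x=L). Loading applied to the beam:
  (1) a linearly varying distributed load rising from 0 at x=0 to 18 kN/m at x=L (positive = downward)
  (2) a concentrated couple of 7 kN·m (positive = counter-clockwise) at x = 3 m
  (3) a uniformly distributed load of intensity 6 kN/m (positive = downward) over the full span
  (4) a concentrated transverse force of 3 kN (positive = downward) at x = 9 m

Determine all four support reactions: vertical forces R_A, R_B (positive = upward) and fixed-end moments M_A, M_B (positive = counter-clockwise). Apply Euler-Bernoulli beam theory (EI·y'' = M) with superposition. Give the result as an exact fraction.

Load 1 — triangular load w₀=18 kN/m (0→w₀ over full span):
  R_A = 3w₀L/20 = 3·18·12/20 = 162/5 kN
  M_A = w₀L²/30 = 18·12²/30 = 432/5 kN·m
  R_B = 7w₀L/20 = 7·18·12/20 = 378/5 kN
  M_B = -w₀L²/20 = -18·12²/20 = -648/5 kN·m
Load 2 — applied couple M₀=7 kN·m at a=3 m (b=L-a=9):
  R_A = 6M₀ab/L³ = 6·7·3·9/12³ = 21/32 kN
  M_A = M₀b(2a-b)/L² = 7·9·(2·3-9)/12² = -21/16 kN·m
  R_B = -6M₀ab/L³ = -6·7·3·9/12³ = -21/32 kN
  M_B = M₀a(2b-a)/L² = 7·3·(2·9-3)/12² = 35/16 kN·m
Load 3 — uniform load w=6 kN/m over full span:
  R_A = wL/2 = 6·12/2 = 36 kN
  M_A = wL²/12 = 6·12²/12 = 72 kN·m
  R_B = wL/2 = 6·12/2 = 36 kN
  M_B = -wL²/12 = -6·12²/12 = -72 kN·m
Load 4 — point force P=3 kN at a=9 m (b=L-a=3):
  R_A = Pb²(3a+b)/L³ = 3·3²·(3·9+3)/12³ = 15/32 kN
  M_A = Pab²/L² = 3·9·3²/12² = 27/16 kN·m
  R_B = Pa²(a+3b)/L³ = 3·9²·(9+3·3)/12³ = 81/32 kN
  M_B = -Pa²b/L² = -3·9²·3/12² = -81/16 kN·m
Superposition: R_A = 2781/40 kN, M_A = 6351/40 kN·m, R_B = 4539/40 kN, M_B = -8179/40 kN·m

R_A = 2781/40 kN, M_A = 6351/40 kN·m, R_B = 4539/40 kN, M_B = -8179/40 kN·m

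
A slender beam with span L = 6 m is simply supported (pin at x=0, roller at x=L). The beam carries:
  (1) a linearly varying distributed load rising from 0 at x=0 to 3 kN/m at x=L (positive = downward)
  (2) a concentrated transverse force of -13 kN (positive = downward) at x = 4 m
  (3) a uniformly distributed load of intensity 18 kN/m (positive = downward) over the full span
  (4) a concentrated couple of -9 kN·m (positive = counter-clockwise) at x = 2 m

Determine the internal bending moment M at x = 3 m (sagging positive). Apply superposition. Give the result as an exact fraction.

Load 1 — triangular load w₀=3 kN/m (0→w₀ over full span):
  M_1 = w₀Lx/6 - w₀x³/(6L) = 3·6·3/6 - 3·3³/(6·6) = 27/4 kN·m
Load 2 — point force P=-13 kN at a=4 m (b=L-a=2):
  M_2 = Pbx/L  [x≤a] = (-13)·2·3/6 = -13 kN·m
Load 3 — uniform load w=18 kN/m over full span:
  M_3 = wx(L-x)/2 = 18·3·(6-3)/2 = 81 kN·m
Load 4 — applied couple M₀=-9 kN·m at a=2 m (b=L-a=4):
  M_4 = M₀x/L - M₀  [x>a] = (-9)·3/6 - (-9) = 9/2 kN·m
Superposition: M = Σ M_i = 317/4 kN·m ≈ 79.250000 kN·m

M(3) = 317/4 kN·m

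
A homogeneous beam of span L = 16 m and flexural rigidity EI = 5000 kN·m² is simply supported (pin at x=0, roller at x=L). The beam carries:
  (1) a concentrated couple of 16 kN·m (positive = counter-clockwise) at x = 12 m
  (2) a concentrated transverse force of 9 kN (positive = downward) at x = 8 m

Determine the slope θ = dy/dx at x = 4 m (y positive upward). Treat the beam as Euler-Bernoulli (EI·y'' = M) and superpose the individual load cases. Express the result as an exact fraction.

Load 1 — applied couple M₀=16 kN·m at a=12 m (b=L-a=4):
  θ_1 = (M₀x²/(2L)+C₁)/EI  [x≤a] with C₁=M₀(3b²-L²)/(6L)=-104/3 = (16·4²/(2·16)+(-104/3))/5000 = -2/375 rad
Load 2 — point force P=9 kN at a=8 m (b=L-a=8):
  θ_2 = -Pb(L²-b²-3x²)/(6LEI)  [x≤a] = -9·8·(16²-8²-3·4²)/(6·16·5000) = -27/1250 rad
Superposition: θ = Σ θ_i = -101/3750 rad ≈ -0.026933 rad

θ(4) = -101/3750 rad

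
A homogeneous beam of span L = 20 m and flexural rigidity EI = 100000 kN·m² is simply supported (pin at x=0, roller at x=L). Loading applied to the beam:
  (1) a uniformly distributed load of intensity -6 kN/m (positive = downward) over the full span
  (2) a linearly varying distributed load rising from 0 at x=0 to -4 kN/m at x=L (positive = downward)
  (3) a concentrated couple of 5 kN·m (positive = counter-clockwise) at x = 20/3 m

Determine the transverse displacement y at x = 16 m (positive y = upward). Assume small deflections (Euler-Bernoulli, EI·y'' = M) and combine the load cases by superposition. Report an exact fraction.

Load 1 — uniform load w=-6 kN/m over full span:
  y_1 = -wx(L³-2Lx²+x³)/(24EI) = -(-6)·16·(20³-2·20·16²+16³)/(24·100000) = 232/3125 m
Load 2 — triangular load w₀=-4 kN/m (0→w₀ over full span):
  y_2 = -w₀x(7L⁴-10L²x²+3x⁴)/(360LEI) = -(-4)·16·(7·20⁴-10·20²·16²+3·16⁴)/(360·20·100000) = 2032/78125 m
Load 3 — applied couple M₀=5 kN·m at a=20/3 m (b=L-a=40/3):
  y_3 = (M₀x³/(6L)-M₀(x-a)²/2+C₁x)/EI  [x>a] with C₁=M₀(3b²-L²)/(6L)=50/9 = (5·16³/(6·20)-5·(16-(20/3))²/2+(50/9)·16)/100000 = 47/112500 m
Superposition: y = Σ y_i = 283127/2812500 m ≈ 0.100667 m

y(16) = 283127/2812500 m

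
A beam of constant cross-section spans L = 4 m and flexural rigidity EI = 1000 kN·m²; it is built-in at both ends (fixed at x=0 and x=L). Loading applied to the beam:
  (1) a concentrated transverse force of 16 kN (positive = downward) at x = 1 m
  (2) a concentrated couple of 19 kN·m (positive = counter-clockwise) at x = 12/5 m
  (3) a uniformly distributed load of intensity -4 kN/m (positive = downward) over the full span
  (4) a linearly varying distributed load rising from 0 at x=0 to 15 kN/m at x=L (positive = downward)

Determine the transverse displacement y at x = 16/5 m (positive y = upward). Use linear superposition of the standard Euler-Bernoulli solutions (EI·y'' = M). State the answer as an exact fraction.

Load 1 — point force P=16 kN at a=1 m (b=L-a=3):
  y_1 = -Pa²(L-x)²(3bL-(3b+a)(L-x))/(6L³EI)  [x>a] = -16·1²·(4-(16/5))²·(3·3·4-(3·3+1)·(4-(16/5)))/(6·4³·1000) = -7/9375 m
Load 2 — applied couple M₀=19 kN·m at a=12/5 m (b=L-a=8/5):
  y_2 = (R_Ax³/6 - M_Ax²/2 - M₀(x-a)²/2)/EI  [x>a] with R_A=171/25, M_A=152/25 = ((171/25)·(16/5)³/6 - (152/25)·(16/5)²/2 - 19·((16/5)-(12/5))²/2)/1000 = 57/390625 m
Load 3 — uniform load w=-4 kN/m over full span:
  y_3 = -wx²(L-x)²/(24EI) = -(-4)·(16/5)²·(4-(16/5))²/(24·1000) = 256/234375 m
Load 4 — triangular load w₀=15 kN/m (0→w₀ over full span):
  y_4 = -w₀x²(L-x)²(x+2L)/(120LEI) = -15·(16/5)²·(4-(16/5))²·((16/5)+2·4)/(120·4·1000) = -896/390625 m
Superposition: y = Σ y_i = -704/390625 m ≈ -0.001802 m

y(16/5) = -704/390625 m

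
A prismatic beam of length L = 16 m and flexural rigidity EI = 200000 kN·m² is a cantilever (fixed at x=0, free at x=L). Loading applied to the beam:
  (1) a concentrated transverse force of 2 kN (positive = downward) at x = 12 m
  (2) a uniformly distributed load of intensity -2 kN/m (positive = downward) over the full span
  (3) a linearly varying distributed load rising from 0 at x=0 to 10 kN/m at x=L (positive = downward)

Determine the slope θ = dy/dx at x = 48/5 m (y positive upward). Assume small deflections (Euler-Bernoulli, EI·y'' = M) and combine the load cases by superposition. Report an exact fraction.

θ(48/5) = -7006/390625 rad

Load 1 — point force P=2 kN at a=12 m (b=L-a=4):
  θ_1 = -Px(2a-x)/(2EI)  [x≤a] = -2·(48/5)·(2·12-(48/5))/(2·200000) = -54/78125 rad
Load 2 — uniform load w=-2 kN/m over full span:
  θ_2 = -wx(x²-3Lx+3L²)/(6EI) = -(-2)·(48/5)·((48/5)²-3·16·(48/5)+3·16²)/(6·200000) = 2496/390625 rad
Load 3 — triangular load w₀=10 kN/m (0→w₀ over full span):
  θ_3 = (w₀Lx²/4-w₀L²x/3-w₀x⁴/(24L))/EI = (10·16·(48/5)²/4-10·16²·(48/5)/3-10·(48/5)⁴/(24·16))/200000 = -9232/390625 rad
Superposition: θ = Σ θ_i = -7006/390625 rad ≈ -0.017935 rad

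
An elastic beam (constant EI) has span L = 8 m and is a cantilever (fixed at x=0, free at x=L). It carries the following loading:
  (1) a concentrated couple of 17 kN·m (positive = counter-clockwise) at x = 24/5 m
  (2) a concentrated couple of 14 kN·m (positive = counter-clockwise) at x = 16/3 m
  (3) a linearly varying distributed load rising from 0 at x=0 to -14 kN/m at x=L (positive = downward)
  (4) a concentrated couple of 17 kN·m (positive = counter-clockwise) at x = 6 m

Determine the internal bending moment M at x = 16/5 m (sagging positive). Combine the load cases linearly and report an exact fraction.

M(16/5) = 22128/125 kN·m

Load 1 — applied couple M₀=17 kN·m at a=24/5 m (b=L-a=16/5):
  M_1 = M₀  [x≤a] = 17 = 17 kN·m
Load 2 — applied couple M₀=14 kN·m at a=16/3 m (b=L-a=8/3):
  M_2 = M₀  [x≤a] = 14 = 14 kN·m
Load 3 — triangular load w₀=-14 kN/m (0→w₀ over full span):
  M_3 = w₀Lx/2 - w₀L²/3 - w₀x³/(6L) = (-14)·8·(16/5)/2 - (-14)·8²/3 - (-14)·(16/5)³/(6·8) = 16128/125 kN·m
Load 4 — applied couple M₀=17 kN·m at a=6 m (b=L-a=2):
  M_4 = M₀  [x≤a] = 17 = 17 kN·m
Superposition: M = Σ M_i = 22128/125 kN·m ≈ 177.024000 kN·m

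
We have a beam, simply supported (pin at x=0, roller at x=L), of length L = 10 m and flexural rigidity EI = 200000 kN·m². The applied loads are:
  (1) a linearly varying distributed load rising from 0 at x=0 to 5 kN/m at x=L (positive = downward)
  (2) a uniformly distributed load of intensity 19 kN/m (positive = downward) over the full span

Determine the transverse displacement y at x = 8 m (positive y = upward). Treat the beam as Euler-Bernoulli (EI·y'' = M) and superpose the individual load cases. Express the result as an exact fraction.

y(8) = -392/46875 m

Load 1 — triangular load w₀=5 kN/m (0→w₀ over full span):
  y_1 = -w₀x(7L⁴-10L²x²+3x⁴)/(360LEI) = -5·8·(7·10⁴-10·10²·8²+3·8⁴)/(360·10·200000) = -127/125000 m
Load 2 — uniform load w=19 kN/m over full span:
  y_2 = -wx(L³-2Lx²+x³)/(24EI) = -19·8·(10³-2·10·8²+8³)/(24·200000) = -551/75000 m
Superposition: y = Σ y_i = -392/46875 m ≈ -0.008363 m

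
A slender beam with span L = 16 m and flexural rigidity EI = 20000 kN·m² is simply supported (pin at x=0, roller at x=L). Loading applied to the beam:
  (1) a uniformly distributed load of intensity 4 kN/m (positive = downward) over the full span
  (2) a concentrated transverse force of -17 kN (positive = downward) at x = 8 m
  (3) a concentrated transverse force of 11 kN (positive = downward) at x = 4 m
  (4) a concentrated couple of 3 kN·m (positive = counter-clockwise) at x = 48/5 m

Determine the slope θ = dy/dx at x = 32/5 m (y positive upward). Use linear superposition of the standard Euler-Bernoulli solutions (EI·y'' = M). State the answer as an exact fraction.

Load 1 — uniform load w=4 kN/m over full span:
  θ_1 = -w(L³-6Lx²+4x³)/(24EI) = -4·(16³-6·16·(32/5)²+4·(32/5)³)/(24·20000) = -2368/234375 rad
Load 2 — point force P=-17 kN at a=8 m (b=L-a=8):
  θ_2 = -Pb(L²-b²-3x²)/(6LEI)  [x≤a] = -(-17)·8·(16²-8²-3·(32/5)²)/(6·16·20000) = 153/31250 rad
Load 3 — point force P=11 kN at a=4 m (b=L-a=12):
  θ_3 = -Pa(2L²-6Lx+3x²+a²)/(6LEI)  [x>a] = -11·4·(2·16²-6·16·(32/5)+3·(32/5)²+4²)/(6·16·20000) = -209/250000 rad
Load 4 — applied couple M₀=3 kN·m at a=48/5 m (b=L-a=32/5):
  θ_4 = (M₀x²/(2L)+C₁)/EI  [x≤a] with C₁=M₀(3b²-L²)/(6L)=-104/25 = (3·(32/5)²/(2·16)+(-104/25))/20000 = -1/62500 rad
Superposition: θ = Σ θ_i = -22723/3750000 rad ≈ -0.006059 rad

θ(32/5) = -22723/3750000 rad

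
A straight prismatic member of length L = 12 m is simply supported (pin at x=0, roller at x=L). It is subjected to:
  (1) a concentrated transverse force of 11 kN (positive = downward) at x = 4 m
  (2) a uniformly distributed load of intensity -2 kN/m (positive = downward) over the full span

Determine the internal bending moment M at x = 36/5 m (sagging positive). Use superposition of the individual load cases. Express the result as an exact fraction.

M(36/5) = -424/25 kN·m

Load 1 — point force P=11 kN at a=4 m (b=L-a=8):
  M_1 = Pa(L-x)/L  [x>a] = 11·4·(12-(36/5))/12 = 88/5 kN·m
Load 2 — uniform load w=-2 kN/m over full span:
  M_2 = wx(L-x)/2 = (-2)·(36/5)·(12-(36/5))/2 = -864/25 kN·m
Superposition: M = Σ M_i = -424/25 kN·m ≈ -16.960000 kN·m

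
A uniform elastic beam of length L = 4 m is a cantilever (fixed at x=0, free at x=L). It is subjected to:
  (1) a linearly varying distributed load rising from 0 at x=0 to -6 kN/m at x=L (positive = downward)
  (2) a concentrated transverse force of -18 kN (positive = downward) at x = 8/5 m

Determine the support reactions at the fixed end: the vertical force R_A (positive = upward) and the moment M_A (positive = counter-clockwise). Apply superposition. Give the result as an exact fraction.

Load 1 — triangular load w₀=-6 kN/m (0→w₀ over full span):
  R_A = w₀L/2 = (-6)·4/2 = -12 kN
  M_A = w₀L²/3 = (-6)·4²/3 = -32 kN·m
Load 2 — point force P=-18 kN at a=8/5 m (b=L-a=12/5):
  R_A = P = (-18) = -18 kN
  M_A = Pa = (-18)·(8/5) = -144/5 kN·m
Superposition: R_A = -30 kN, M_A = -304/5 kN·m

R_A = -30 kN, M_A = -304/5 kN·m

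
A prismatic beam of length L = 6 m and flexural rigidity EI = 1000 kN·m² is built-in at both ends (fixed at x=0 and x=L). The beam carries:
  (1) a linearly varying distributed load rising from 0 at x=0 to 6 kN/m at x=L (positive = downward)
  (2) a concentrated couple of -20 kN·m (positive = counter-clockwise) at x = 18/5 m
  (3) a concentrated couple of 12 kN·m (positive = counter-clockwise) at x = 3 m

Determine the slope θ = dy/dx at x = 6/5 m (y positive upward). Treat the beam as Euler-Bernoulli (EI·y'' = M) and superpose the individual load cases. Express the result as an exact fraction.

θ(6/5) = -321/156250 rad

Load 1 — triangular load w₀=6 kN/m (0→w₀ over full span):
  θ_1 = -w₀(2x(L-x)(L-2x)(x+2L)+x²(L-x)²)/(120LEI) = -6·(2·(6/5)·(6-(6/5))·(6-2·(6/5))·((6/5)+2·6)+(6/5)²·(6-(6/5))²)/(120·6·1000) = -378/78125 rad
Load 2 — applied couple M₀=-20 kN·m at a=18/5 m (b=L-a=12/5):
  θ_2 = (R_Ax²/2 - M_Ax)/EI  [x≤a] with R_A=-24/5, M_A=-32/5 = ((-24/5)·(6/5)²/2 - (-32/5)·(6/5))/1000 = 66/15625 rad
Load 3 — applied couple M₀=12 kN·m at a=3 m (b=L-a=3):
  θ_3 = (R_Ax²/2 - M_Ax)/EI  [x≤a] with R_A=3, M_A=3 = (3·(6/5)²/2 - 3·(6/5))/1000 = -9/6250 rad
Superposition: θ = Σ θ_i = -321/156250 rad ≈ -0.002054 rad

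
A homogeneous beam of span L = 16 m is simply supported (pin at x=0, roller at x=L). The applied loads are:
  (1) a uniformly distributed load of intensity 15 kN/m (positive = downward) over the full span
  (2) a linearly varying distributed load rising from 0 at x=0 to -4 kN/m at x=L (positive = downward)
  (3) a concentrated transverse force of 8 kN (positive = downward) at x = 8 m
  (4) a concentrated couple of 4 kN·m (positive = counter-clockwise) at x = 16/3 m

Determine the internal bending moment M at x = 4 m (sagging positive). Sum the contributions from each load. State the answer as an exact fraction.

Load 1 — uniform load w=15 kN/m over full span:
  M_1 = wx(L-x)/2 = 15·4·(16-4)/2 = 360 kN·m
Load 2 — triangular load w₀=-4 kN/m (0→w₀ over full span):
  M_2 = w₀Lx/6 - w₀x³/(6L) = (-4)·16·4/6 - (-4)·4³/(6·16) = -40 kN·m
Load 3 — point force P=8 kN at a=8 m (b=L-a=8):
  M_3 = Pbx/L  [x≤a] = 8·8·4/16 = 16 kN·m
Load 4 — applied couple M₀=4 kN·m at a=16/3 m (b=L-a=32/3):
  M_4 = M₀x/L  [x≤a] = 4·4/16 = 1 kN·m
Superposition: M = Σ M_i = 337 kN·m ≈ 337.000000 kN·m

M(4) = 337 kN·m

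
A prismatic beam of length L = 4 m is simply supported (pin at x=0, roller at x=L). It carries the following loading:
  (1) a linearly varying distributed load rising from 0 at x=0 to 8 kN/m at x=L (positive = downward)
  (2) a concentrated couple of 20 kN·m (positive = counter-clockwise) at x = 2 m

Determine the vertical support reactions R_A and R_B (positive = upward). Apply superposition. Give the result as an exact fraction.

Load 1 — triangular load w₀=8 kN/m (0→w₀ over full span):
  R_A = w₀L/6 = 8·4/6 = 16/3 kN
  R_B = w₀L/3 = 8·4/3 = 32/3 kN
Load 2 — applied couple M₀=20 kN·m at a=2 m (b=L-a=2):
  R_A = M₀/L = 20/4 = 5 kN
  R_B = -M₀/L = -20/4 = -5 kN
Superposition: R_A = 31/3 kN, R_B = 17/3 kN

R_A = 31/3 kN, R_B = 17/3 kN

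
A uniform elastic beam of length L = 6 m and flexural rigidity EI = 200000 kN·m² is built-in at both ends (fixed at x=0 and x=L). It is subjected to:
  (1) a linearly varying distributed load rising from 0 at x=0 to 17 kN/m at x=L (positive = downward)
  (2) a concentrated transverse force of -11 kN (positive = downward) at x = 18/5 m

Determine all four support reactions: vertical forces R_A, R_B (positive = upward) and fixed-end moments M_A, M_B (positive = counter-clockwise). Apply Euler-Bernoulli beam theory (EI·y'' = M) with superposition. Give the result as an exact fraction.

R_A = 2857/250 kN, M_A = 1758/125 kN·m, R_B = 7143/250 kN, M_B = -2637/125 kN·m

Load 1 — triangular load w₀=17 kN/m (0→w₀ over full span):
  R_A = 3w₀L/20 = 3·17·6/20 = 153/10 kN
  M_A = w₀L²/30 = 17·6²/30 = 102/5 kN·m
  R_B = 7w₀L/20 = 7·17·6/20 = 357/10 kN
  M_B = -w₀L²/20 = -17·6²/20 = -153/5 kN·m
Load 2 — point force P=-11 kN at a=18/5 m (b=L-a=12/5):
  R_A = Pb²(3a+b)/L³ = (-11)·(12/5)²·(3·(18/5)+(12/5))/6³ = -484/125 kN
  M_A = Pab²/L² = (-11)·(18/5)·(12/5)²/6² = -792/125 kN·m
  R_B = Pa²(a+3b)/L³ = (-11)·(18/5)²·((18/5)+3·(12/5))/6³ = -891/125 kN
  M_B = -Pa²b/L² = -(-11)·(18/5)²·(12/5)/6² = 1188/125 kN·m
Superposition: R_A = 2857/250 kN, M_A = 1758/125 kN·m, R_B = 7143/250 kN, M_B = -2637/125 kN·m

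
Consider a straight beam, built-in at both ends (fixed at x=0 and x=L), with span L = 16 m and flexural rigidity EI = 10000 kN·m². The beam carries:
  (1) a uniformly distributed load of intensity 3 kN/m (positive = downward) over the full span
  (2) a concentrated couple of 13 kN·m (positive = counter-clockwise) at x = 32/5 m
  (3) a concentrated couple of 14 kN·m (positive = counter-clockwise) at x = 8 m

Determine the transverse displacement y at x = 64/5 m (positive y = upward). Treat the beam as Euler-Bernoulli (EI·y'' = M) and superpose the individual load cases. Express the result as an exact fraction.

y(64/5) = -35948/1953125 m

Load 1 — uniform load w=3 kN/m over full span:
  y_1 = -wx²(L-x)²/(24EI) = -3·(64/5)²·(16-(64/5))²/(24·10000) = -8192/390625 m
Load 2 — applied couple M₀=13 kN·m at a=32/5 m (b=L-a=48/5):
  y_2 = (R_Ax³/6 - M_Ax²/2 - M₀(x-a)²/2)/EI  [x>a] with R_A=117/100, M_A=39/25 = ((117/100)·(64/5)³/6 - (39/25)·(64/5)²/2 - 13·((64/5)-(32/5))²/2)/10000 = 2912/1953125 m
Load 3 — applied couple M₀=14 kN·m at a=8 m (b=L-a=8):
  y_3 = (R_Ax³/6 - M_Ax²/2 - M₀(x-a)²/2)/EI  [x>a] with R_A=21/16, M_A=7/2 = ((21/16)·(64/5)³/6 - (7/2)·(64/5)²/2 - 14·((64/5)-8)²/2)/10000 = 84/78125 m
Superposition: y = Σ y_i = -35948/1953125 m ≈ -0.018405 m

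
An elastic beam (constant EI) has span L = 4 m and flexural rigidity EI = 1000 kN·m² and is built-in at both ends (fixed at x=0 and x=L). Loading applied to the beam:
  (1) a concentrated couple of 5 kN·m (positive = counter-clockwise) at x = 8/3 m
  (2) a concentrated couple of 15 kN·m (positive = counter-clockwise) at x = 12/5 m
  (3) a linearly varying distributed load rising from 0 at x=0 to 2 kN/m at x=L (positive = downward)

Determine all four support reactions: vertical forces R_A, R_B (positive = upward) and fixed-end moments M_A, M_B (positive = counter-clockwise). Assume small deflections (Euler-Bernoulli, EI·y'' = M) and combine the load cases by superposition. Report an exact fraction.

Load 1 — applied couple M₀=5 kN·m at a=8/3 m (b=L-a=4/3):
  R_A = 6M₀ab/L³ = 6·5·(8/3)·(4/3)/4³ = 5/3 kN
  M_A = M₀b(2a-b)/L² = 5·(4/3)·(2·(8/3)-(4/3))/4² = 5/3 kN·m
  R_B = -6M₀ab/L³ = -6·5·(8/3)·(4/3)/4³ = -5/3 kN
  M_B = M₀a(2b-a)/L² = 5·(8/3)·(2·(4/3)-(8/3))/4² = 0 kN·m
Load 2 — applied couple M₀=15 kN·m at a=12/5 m (b=L-a=8/5):
  R_A = 6M₀ab/L³ = 6·15·(12/5)·(8/5)/4³ = 27/5 kN
  M_A = M₀b(2a-b)/L² = 15·(8/5)·(2·(12/5)-(8/5))/4² = 24/5 kN·m
  R_B = -6M₀ab/L³ = -6·15·(12/5)·(8/5)/4³ = -27/5 kN
  M_B = M₀a(2b-a)/L² = 15·(12/5)·(2·(8/5)-(12/5))/4² = 9/5 kN·m
Load 3 — triangular load w₀=2 kN/m (0→w₀ over full span):
  R_A = 3w₀L/20 = 3·2·4/20 = 6/5 kN
  M_A = w₀L²/30 = 2·4²/30 = 16/15 kN·m
  R_B = 7w₀L/20 = 7·2·4/20 = 14/5 kN
  M_B = -w₀L²/20 = -2·4²/20 = -8/5 kN·m
Superposition: R_A = 124/15 kN, M_A = 113/15 kN·m, R_B = -64/15 kN, M_B = 1/5 kN·m

R_A = 124/15 kN, M_A = 113/15 kN·m, R_B = -64/15 kN, M_B = 1/5 kN·m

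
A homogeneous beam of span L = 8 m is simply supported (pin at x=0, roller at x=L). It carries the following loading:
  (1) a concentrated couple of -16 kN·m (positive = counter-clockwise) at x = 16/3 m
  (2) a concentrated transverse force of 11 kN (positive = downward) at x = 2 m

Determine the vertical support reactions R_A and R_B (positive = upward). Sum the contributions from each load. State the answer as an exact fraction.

R_A = 25/4 kN, R_B = 19/4 kN

Load 1 — applied couple M₀=-16 kN·m at a=16/3 m (b=L-a=8/3):
  R_A = M₀/L = (-16)/8 = -2 kN
  R_B = -M₀/L = -(-16)/8 = 2 kN
Load 2 — point force P=11 kN at a=2 m (b=L-a=6):
  R_A = Pb/L = 11·6/8 = 33/4 kN
  R_B = Pa/L = 11·2/8 = 11/4 kN
Superposition: R_A = 25/4 kN, R_B = 19/4 kN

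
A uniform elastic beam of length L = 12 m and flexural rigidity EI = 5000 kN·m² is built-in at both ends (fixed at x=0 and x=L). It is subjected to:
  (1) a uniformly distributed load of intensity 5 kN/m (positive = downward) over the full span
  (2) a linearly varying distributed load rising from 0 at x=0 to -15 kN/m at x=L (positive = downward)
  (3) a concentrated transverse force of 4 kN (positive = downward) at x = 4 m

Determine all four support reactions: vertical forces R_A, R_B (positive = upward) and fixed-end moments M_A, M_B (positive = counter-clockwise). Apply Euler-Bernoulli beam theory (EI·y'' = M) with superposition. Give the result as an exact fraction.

R_A = 161/27 kN, M_A = -44/9 kN·m, R_B = -863/27 kN, M_B = 400/9 kN·m

Load 1 — uniform load w=5 kN/m over full span:
  R_A = wL/2 = 5·12/2 = 30 kN
  M_A = wL²/12 = 5·12²/12 = 60 kN·m
  R_B = wL/2 = 5·12/2 = 30 kN
  M_B = -wL²/12 = -5·12²/12 = -60 kN·m
Load 2 — triangular load w₀=-15 kN/m (0→w₀ over full span):
  R_A = 3w₀L/20 = 3·(-15)·12/20 = -27 kN
  M_A = w₀L²/30 = (-15)·12²/30 = -72 kN·m
  R_B = 7w₀L/20 = 7·(-15)·12/20 = -63 kN
  M_B = -w₀L²/20 = -(-15)·12²/20 = 108 kN·m
Load 3 — point force P=4 kN at a=4 m (b=L-a=8):
  R_A = Pb²(3a+b)/L³ = 4·8²·(3·4+8)/12³ = 80/27 kN
  M_A = Pab²/L² = 4·4·8²/12² = 64/9 kN·m
  R_B = Pa²(a+3b)/L³ = 4·4²·(4+3·8)/12³ = 28/27 kN
  M_B = -Pa²b/L² = -4·4²·8/12² = -32/9 kN·m
Superposition: R_A = 161/27 kN, M_A = -44/9 kN·m, R_B = -863/27 kN, M_B = 400/9 kN·m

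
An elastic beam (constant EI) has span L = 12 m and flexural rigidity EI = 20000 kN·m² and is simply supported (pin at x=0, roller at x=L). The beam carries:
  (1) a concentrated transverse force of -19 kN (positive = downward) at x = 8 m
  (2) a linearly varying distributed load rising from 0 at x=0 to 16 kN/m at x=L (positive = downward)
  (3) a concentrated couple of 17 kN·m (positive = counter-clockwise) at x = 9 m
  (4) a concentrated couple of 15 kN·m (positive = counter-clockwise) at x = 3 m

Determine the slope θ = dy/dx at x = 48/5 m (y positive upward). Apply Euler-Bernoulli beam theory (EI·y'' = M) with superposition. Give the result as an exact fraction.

Load 1 — point force P=-19 kN at a=8 m (b=L-a=4):
  θ_1 = -Pa(2L²-6Lx+3x²+a²)/(6LEI)  [x>a] = -(-19)·8·(2·12²-6·12·(48/5)+3·(48/5)²+8²)/(6·12·20000) = -931/140625 rad
Load 2 — triangular load w₀=16 kN/m (0→w₀ over full span):
  θ_2 = -w₀(7L⁴-30L²x²+15x⁴)/(360LEI) = -16·(7·12⁴-30·12²·(48/5)²+15·(48/5)⁴)/(360·12·20000) = 9084/390625 rad
Load 3 — applied couple M₀=17 kN·m at a=9 m (b=L-a=3):
  θ_3 = (M₀x²/(2L)-M₀(x-a)+C₁)/EI  [x>a] with C₁=M₀(3b²-L²)/(6L)=-221/8 = (17·(48/5)²/(2·12)-17·((48/5)-9)+(-221/8))/20000 = 5491/4000000 rad
Load 4 — applied couple M₀=15 kN·m at a=3 m (b=L-a=9):
  θ_4 = (M₀x²/(2L)-M₀(x-a)+C₁)/EI  [x>a] with C₁=M₀(3b²-L²)/(6L)=165/8 = (15·(48/5)²/(2·12)-15·((48/5)-3)+(165/8))/20000 = -831/800000 rad
Superposition: θ = Σ θ_i = 1908967/112500000 rad ≈ 0.016969 rad

θ(48/5) = 1908967/112500000 rad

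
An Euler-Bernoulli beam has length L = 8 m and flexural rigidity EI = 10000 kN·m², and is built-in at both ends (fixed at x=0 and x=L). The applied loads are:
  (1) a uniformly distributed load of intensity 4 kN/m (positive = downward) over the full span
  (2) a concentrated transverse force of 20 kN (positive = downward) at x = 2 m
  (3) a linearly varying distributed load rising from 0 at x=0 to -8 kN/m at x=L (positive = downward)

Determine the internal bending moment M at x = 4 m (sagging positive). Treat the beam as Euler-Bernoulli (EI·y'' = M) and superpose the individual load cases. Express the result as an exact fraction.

M(4) = 5 kN·m

Load 1 — uniform load w=4 kN/m over full span:
  M_1 = wLx/2 - wL²/12 - wx²/2 = 4·8·4/2 - 4·8²/12 - 4·4²/2 = 32/3 kN·m
Load 2 — point force P=20 kN at a=2 m (b=L-a=6):
  M_2 = Pa²(a+3b)(L-x)/L³ - Pa²b/L²  [x>a] = 20·2²·(2+3·6)·(8-4)/8³ - 20·2²·6/8² = 5 kN·m
Load 3 — triangular load w₀=-8 kN/m (0→w₀ over full span):
  M_3 = 3w₀Lx/20 - w₀L²/30 - w₀x³/(6L) = 3·(-8)·8·4/20 - (-8)·8²/30 - (-8)·4³/(6·8) = -32/3 kN·m
Superposition: M = Σ M_i = 5 kN·m ≈ 5.000000 kN·m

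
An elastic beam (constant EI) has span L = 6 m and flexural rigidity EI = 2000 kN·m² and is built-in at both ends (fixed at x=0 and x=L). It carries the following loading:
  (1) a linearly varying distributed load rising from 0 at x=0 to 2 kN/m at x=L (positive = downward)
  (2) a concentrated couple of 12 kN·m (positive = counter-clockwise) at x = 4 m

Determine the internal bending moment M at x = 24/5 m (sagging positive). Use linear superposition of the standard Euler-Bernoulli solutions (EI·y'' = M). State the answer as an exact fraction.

M(24/5) = -388/125 kN·m

Load 1 — triangular load w₀=2 kN/m (0→w₀ over full span):
  M_1 = 3w₀Lx/20 - w₀L²/30 - w₀x³/(6L) = 3·2·6·(24/5)/20 - 2·6²/30 - 2·(24/5)³/(6·6) = 12/125 kN·m
Load 2 — applied couple M₀=12 kN·m at a=4 m (b=L-a=2):
  M_2 = R_Ax - M_A - M₀  [x>a] with R_A=8/3, M_A=4 = (8/3)·(24/5) - 4 - 12 = -16/5 kN·m
Superposition: M = Σ M_i = -388/125 kN·m ≈ -3.104000 kN·m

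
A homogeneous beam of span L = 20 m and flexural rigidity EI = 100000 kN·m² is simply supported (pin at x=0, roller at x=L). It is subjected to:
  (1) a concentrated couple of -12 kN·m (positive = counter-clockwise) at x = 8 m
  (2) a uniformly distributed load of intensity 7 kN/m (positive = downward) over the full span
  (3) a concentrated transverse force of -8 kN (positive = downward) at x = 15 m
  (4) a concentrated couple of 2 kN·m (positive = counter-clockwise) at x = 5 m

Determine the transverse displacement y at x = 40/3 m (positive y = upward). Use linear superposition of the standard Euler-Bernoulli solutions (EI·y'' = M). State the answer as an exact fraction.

Load 1 — applied couple M₀=-12 kN·m at a=8 m (b=L-a=12):
  y_1 = (M₀x³/(6L)-M₀(x-a)²/2+C₁x)/EI  [x>a] with C₁=M₀(3b²-L²)/(6L)=-16/5 = ((-12)·(40/3)³/(6·20)-(-12)·((40/3)-8)²/2+(-16/5)·(40/3))/100000 = -92/84375 m
Load 2 — uniform load w=7 kN/m over full span:
  y_2 = -wx(L³-2Lx²+x³)/(24EI) = -7·(40/3)·(20³-2·20·(40/3)²+(40/3)³)/(24·100000) = -154/1215 m
Load 3 — point force P=-8 kN at a=15 m (b=L-a=5):
  y_3 = -Pbx(L²-b²-x²)/(6LEI)  [x≤a] = -(-8)·5·(40/3)·(20²-5²-(40/3)²)/(6·20·100000) = 71/8100 m
Load 4 — applied couple M₀=2 kN·m at a=5 m (b=L-a=15):
  y_4 = (M₀x³/(6L)-M₀(x-a)²/2+C₁x)/EI  [x>a] with C₁=M₀(3b²-L²)/(6L)=55/12 = (2·(40/3)³/(6·20)-2·((40/3)-5)²/2+(55/12)·(40/3))/100000 = 101/324000 m
Superposition: y = Σ y_i = -2885921/24300000 m ≈ -0.118762 m

y(40/3) = -2885921/24300000 m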